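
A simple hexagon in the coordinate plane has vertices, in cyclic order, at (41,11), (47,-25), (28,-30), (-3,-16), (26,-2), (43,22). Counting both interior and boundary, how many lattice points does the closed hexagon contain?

By the shoelace formula, twice the signed area is |(41·(-25) − 47·11) + (47·(-30) − 28·(-25)) + (28·(-16) − (-3)·(-30)) + ((-3)·(-2) − 26·(-16)) + (26·22 − 43·(-2)) + (43·11 − 41·22)| = 2139, so the area is 1069.5.
Along each edge there are gcd(|Δx|,|Δy|)+1 lattice points, so counting each shared vertex once the boundary has gcd(6,36) + gcd(19,5) + gcd(31,14) + gcd(29,14) + gcd(17,24) + gcd(2,11) = 6+1+1+1+1+1 = 11.
Pick's theorem gives I = A − B/2 + 1 = 1069.5 − 11/2 + 1 = 1065, so the closed region contains I + B = 1065 + 11 = 1076 lattice points.

1076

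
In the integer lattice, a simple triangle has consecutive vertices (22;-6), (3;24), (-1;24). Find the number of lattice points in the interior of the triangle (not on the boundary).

Using the shoelace formula, 2A = |(22·24 − 3·(-6)) + (3·24 − (-1)·24) + ((-1)·(-6) − 22·24)| = 120, so the area is 60.
The number of boundary lattice points is Σ gcd(|Δx|,|Δy|) = gcd(19,30) + gcd(4,0) + gcd(23,30) = 1+4+1 = 6.
Pick's theorem gives I = A − B/2 + 1 = 60 − 6/2 + 1 = 58.

58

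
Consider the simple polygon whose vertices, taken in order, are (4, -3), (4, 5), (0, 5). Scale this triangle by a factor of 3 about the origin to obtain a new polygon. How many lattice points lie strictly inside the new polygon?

Using the shoelace formula, 2A = |[4·5 − 4·(-3)] + [4·5 − 0·5] + [0·(-3) − 4·5]| = 32, so the area is 16.
The number of boundary lattice points is Σ gcd(|Δx|,|Δy|) = gcd(0,8) + gcd(4,0) + gcd(4,8) = 8+4+4 = 16.
Scaling by 3 multiplies the area by 3² = 9 (so the new area is 144) and multiplies the boundary lattice-point count by 3, giving 48.
By Pick's theorem, the interior count of the dilated polygon is 144 − 48/2 + 1 = 121.

121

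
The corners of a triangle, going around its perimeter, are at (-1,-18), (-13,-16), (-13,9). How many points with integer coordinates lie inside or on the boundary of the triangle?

Using the shoelace formula, 2A = |[(-1)·(-16) − (-13)·(-18)] + [(-13)·9 − (-13)·(-16)] + [(-13)·(-18) − (-1)·9]| = 300, so the area is 150.
Along each edge there are gcd(|Δx|,|Δy|)+1 lattice points, so counting each shared vertex once the boundary has gcd(12,2) + gcd(0,25) + gcd(12,27) = 2+25+3 = 30.
Pick's theorem gives I = A − B/2 + 1 = 150 − 30/2 + 1 = 136, so the closed region contains I + B = 136 + 30 = 166 lattice points.

166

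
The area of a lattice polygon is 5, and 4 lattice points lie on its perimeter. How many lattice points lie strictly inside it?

4

Pick's theorem A = I + B/2 − 1 rearranges to I = A − B/2 + 1 = 5 − 4/2 + 1 = 4.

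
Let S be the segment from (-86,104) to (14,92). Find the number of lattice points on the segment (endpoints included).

5

The number of lattice points on a segment between lattice points is gcd(|Δx|,|Δy|) + 1 = gcd(100,12) + 1 = 4 + 1 = 5.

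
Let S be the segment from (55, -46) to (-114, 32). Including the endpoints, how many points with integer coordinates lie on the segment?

The number of lattice points on a segment between lattice points is gcd(|Δx|,|Δy|) + 1 = gcd(169,78) + 1 = 13 + 1 = 14.

14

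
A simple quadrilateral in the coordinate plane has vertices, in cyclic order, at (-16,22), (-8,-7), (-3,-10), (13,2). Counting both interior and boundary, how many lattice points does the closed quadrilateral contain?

399

By the shoelace formula, twice the signed area is |[(-16)·(-7) − (-8)·22] + [(-8)·(-10) − (-3)·(-7)] + [(-3)·2 − 13·(-10)] + [13·22 − (-16)·2]| = 789, so the area is 789/2.
Summing gcd(|Δx|,|Δy|) over the edges gives the boundary count: gcd(8,29) + gcd(5,3) + gcd(16,12) + gcd(29,20) = 1+1+4+1 = 7.
Pick's theorem gives I = A − B/2 + 1 = 789/2 − 7/2 + 1 = 392, so the closed region contains I + B = 392 + 7 = 399 lattice points.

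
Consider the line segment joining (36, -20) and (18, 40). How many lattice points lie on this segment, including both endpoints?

The number of lattice points on a segment between lattice points is gcd(|Δx|,|Δy|) + 1 = gcd(18,60) + 1 = 6 + 1 = 7.

7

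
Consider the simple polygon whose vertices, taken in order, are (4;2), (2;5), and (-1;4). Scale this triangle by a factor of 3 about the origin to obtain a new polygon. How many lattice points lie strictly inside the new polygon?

46

By the shoelace formula, twice the signed area is |(4·5 − 2·2) + (2·4 − (-1)·5) + ((-1)·2 − 4·4)| = 11, so the area is 11/2.
Along each edge there are gcd(|Δx|,|Δy|)+1 lattice points, so counting each shared vertex once the boundary has gcd(2,3) + gcd(3,1) + gcd(5,2) = 1+1+1 = 3.
Scaling by 3 multiplies the area by 3² = 9 (so the new area is 49.5) and multiplies the boundary lattice-point count by 3, giving 9.
By Pick's theorem, the interior count of the dilated polygon is 49.5 − 9/2 + 1 = 46.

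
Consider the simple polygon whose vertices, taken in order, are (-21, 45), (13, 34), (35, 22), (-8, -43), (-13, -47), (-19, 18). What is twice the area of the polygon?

By the shoelace formula, twice the signed area is |[(-21)·34 − 13·45] + [13·22 − 35·34] + [35·(-43) − (-8)·22] + [(-8)·(-47) − (-13)·(-43)] + [(-13)·18 − (-19)·(-47)] + [(-19)·45 − (-21)·18]| = 5319, so the area is 2659.5.

5319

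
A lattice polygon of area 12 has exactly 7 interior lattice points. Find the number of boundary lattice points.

12

Pick's theorem gives A = I + B/2 − 1, so B = 2(A − I + 1) = 2(12 − 7 + 1) = 12.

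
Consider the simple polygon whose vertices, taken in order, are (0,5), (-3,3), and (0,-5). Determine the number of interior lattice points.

Using the shoelace formula, 2A = |[0·3 − (-3)·5] + [(-3)·(-5) − 0·3] + [0·5 − 0·(-5)]| = 30, so the area is 15.
Along each edge there are gcd(|Δx|,|Δy|)+1 lattice points, so counting each shared vertex once the boundary has gcd(3,2) + gcd(3,8) + gcd(0,10) = 1+1+10 = 12.
By Pick's theorem A = I + B/2 − 1, so I = 15 − 12/2 + 1 = 10.

10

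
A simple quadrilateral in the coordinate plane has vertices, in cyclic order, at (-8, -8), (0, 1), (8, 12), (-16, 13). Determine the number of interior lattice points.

255

By the shoelace formula, twice the signed area is |[(-8)·1 − 0·(-8)] + [0·12 − 8·1] + [8·13 − (-16)·12] + [(-16)·(-8) − (-8)·13]| = 512, so the area is 256.
Along each edge there are gcd(|Δx|,|Δy|)+1 lattice points, so counting each shared vertex once the boundary has gcd(8,9) + gcd(8,11) + gcd(24,1) + gcd(8,21) = 1+1+1+1 = 4.
Pick's theorem gives I = A − B/2 + 1 = 256 − 4/2 + 1 = 255.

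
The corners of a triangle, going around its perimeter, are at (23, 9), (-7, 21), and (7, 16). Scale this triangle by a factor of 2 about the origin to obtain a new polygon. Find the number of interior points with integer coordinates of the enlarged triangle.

29

By the shoelace formula, twice the signed area is |(23·21 − (-7)·9) + ((-7)·16 − 7·21) + (7·9 − 23·16)| = 18, so the area is 9.
The number of boundary lattice points is Σ gcd(|Δx|,|Δy|) = gcd(30,12) + gcd(14,5) + gcd(16,7) = 6+1+1 = 8.
Scaling by 2 multiplies the area by 2² = 4 (so the new area is 36) and multiplies the boundary lattice-point count by 2, giving 16.
By Pick's theorem, the interior count of the dilated polygon is 36 − 16/2 + 1 = 29.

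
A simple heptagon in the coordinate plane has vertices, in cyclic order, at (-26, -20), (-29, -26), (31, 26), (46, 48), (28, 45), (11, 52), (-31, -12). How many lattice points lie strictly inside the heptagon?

1951

The shoelace formula gives twice the area as |((-26)·(-26) − (-29)·(-20)) + ((-29)·26 − 31·(-26)) + (31·48 − 46·26) + (46·45 − 28·48) + (28·52 − 11·45) + (11·(-12) − (-31)·52) + ((-31)·(-20) − (-26)·(-12))| = 3915, so the area is 1957.5.
The number of boundary lattice points is Σ gcd(|Δx|,|Δy|) = gcd(3,6) + gcd(60,52) + gcd(15,22) + gcd(18,3) + gcd(17,7) + gcd(42,64) + gcd(5,8) = 3+4+1+3+1+2+1 = 15.
Pick's theorem gives I = A − B/2 + 1 = 1957.5 − 15/2 + 1 = 1951.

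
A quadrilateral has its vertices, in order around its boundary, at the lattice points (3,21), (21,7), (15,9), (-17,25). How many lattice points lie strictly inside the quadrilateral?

109

Using the shoelace formula, 2A = |[3·7 − 21·21] + [21·9 − 15·7] + [15·25 − (-17)·9] + [(-17)·21 − 3·25]| = 240, so the area is 120.
Along each edge there are gcd(|Δx|,|Δy|)+1 lattice points, so counting each shared vertex once the boundary has gcd(18,14) + gcd(6,2) + gcd(32,16) + gcd(20,4) = 2+2+16+4 = 24.
Pick's theorem gives I = A − B/2 + 1 = 120 − 24/2 + 1 = 109.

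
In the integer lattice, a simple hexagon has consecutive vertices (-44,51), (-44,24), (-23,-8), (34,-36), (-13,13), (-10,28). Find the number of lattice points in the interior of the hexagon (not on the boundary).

1811

By the shoelace formula, twice the signed area is |((-44)·24 − (-44)·51) + ((-44)·(-8) − (-23)·24) + ((-23)·(-36) − 34·(-8)) + (34·13 − (-13)·(-36)) + ((-13)·28 − (-10)·13) + ((-10)·51 − (-44)·28)| = 3654, so the area is 1827.
Summing gcd(|Δx|,|Δy|) over the edges gives the boundary count: gcd(0,27) + gcd(21,32) + gcd(57,28) + gcd(47,49) + gcd(3,15) + gcd(34,23) = 27+1+1+1+3+1 = 34.
By Pick's theorem A = I + B/2 − 1, so I = 1827 − 34/2 + 1 = 1811.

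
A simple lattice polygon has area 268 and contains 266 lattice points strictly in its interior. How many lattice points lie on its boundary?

6

Pick's theorem gives A = I + B/2 − 1, so B = 2(A − I + 1) = 2(268 − 266 + 1) = 6.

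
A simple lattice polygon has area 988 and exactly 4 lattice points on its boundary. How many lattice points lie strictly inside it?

From Pick's theorem, I = A − B/2 + 1 = 988 − 4/2 + 1 = 987.

987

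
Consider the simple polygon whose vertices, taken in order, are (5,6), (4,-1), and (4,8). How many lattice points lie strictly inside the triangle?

0

The shoelace formula gives twice the area as |(5·(-1) − 4·6) + (4·8 − 4·(-1)) + (4·6 − 5·8)| = 9, so the area is 9/2.
The number of boundary lattice points is Σ gcd(|Δx|,|Δy|) = gcd(1,7) + gcd(0,9) + gcd(1,2) = 1+9+1 = 11.
By Pick's theorem A = I + B/2 − 1, so I = 9/2 − 11/2 + 1 = 0.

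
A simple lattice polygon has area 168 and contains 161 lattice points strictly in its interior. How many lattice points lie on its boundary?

16

Pick's theorem gives A = I + B/2 − 1, so B = 2(A − I + 1) = 2(168 − 161 + 1) = 16.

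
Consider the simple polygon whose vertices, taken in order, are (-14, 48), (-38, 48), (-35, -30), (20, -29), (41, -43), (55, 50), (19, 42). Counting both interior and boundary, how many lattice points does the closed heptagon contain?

6618

By the shoelace formula, twice the signed area is |((-14)·48 − (-38)·48) + ((-38)·(-30) − (-35)·48) + ((-35)·(-29) − 20·(-30)) + (20·(-43) − 41·(-29)) + (41·50 − 55·(-43)) + (55·42 − 19·50) + (19·48 − (-14)·42)| = 13191, so the area is 13191/2.
Summing gcd(|Δx|,|Δy|) over the edges gives the boundary count: gcd(24,0) + gcd(3,78) + gcd(55,1) + gcd(21,14) + gcd(14,93) + gcd(36,8) + gcd(33,6) = 24+3+1+7+1+4+3 = 43.
Pick's theorem gives I = A − B/2 + 1 = 13191/2 − 43/2 + 1 = 6575, so the closed region contains I + B = 6575 + 43 = 6618 lattice points.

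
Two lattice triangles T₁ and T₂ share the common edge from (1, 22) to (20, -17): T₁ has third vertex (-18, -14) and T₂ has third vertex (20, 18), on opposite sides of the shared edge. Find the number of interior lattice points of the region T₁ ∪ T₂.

1027

The union is the simple quadrilateral with vertices (1, 22), (-18, -14), (20, -17), (20, 18) in order.
Using the shoelace formula, 2A = |[1·(-14) − (-18)·22] + [(-18)·(-17) − 20·(-14)] + [20·18 − 20·(-17)] + [20·22 − 1·18]| = 2090, so the area is 1045.
Along each edge there are gcd(|Δx|,|Δy|)+1 lattice points, so counting each shared vertex once the boundary has gcd(19,36) + gcd(38,3) + gcd(0,35) + gcd(19,4) = 1+1+35+1 = 38.
By Pick's theorem I = A − B/2 + 1 = 1045 − 38/2 + 1 = 1027.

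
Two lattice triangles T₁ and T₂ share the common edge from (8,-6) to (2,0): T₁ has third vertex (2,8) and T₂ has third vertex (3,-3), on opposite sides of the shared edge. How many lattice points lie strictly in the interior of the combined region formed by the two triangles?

The union is the simple quadrilateral with vertices (8,-6), (2,8), (2,0), (3,-3) in order.
By the shoelace formula, twice the signed area is |[8·8 − 2·(-6)] + [2·0 − 2·8] + [2·(-3) − 3·0] + [3·(-6) − 8·(-3)]| = 60, so the area is 30.
The number of boundary lattice points is Σ gcd(|Δx|,|Δy|) = gcd(6,14) + gcd(0,8) + gcd(1,3) + gcd(5,3) = 2+8+1+1 = 12.
By Pick's theorem I = A − B/2 + 1 = 30 − 12/2 + 1 = 25.

25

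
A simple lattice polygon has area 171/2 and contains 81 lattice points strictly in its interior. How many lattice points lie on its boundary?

Pick's theorem gives A = I + B/2 − 1, so B = 2(A − I + 1) = 2(171/2 − 81 + 1) = 11.

11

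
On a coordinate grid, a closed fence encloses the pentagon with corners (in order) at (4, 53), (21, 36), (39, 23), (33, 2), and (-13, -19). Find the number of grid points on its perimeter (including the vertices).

23

The number of boundary lattice points is Σ gcd(|Δx|,|Δy|) = gcd(17,17) + gcd(18,13) + gcd(6,21) + gcd(46,21) + gcd(17,72) = 17+1+3+1+1 = 23.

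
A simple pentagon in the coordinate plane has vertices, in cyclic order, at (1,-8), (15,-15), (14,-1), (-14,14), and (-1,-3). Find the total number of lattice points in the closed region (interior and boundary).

By the shoelace formula, twice the signed area is |[1·(-15) − 15·(-8)] + [15·(-1) − 14·(-15)] + [14·14 − (-14)·(-1)] + [(-14)·(-3) − (-1)·14] + [(-1)·(-8) − 1·(-3)]| = 549, so the area is 274.5.
Summing gcd(|Δx|,|Δy|) over the edges gives the boundary count: gcd(14,7) + gcd(1,14) + gcd(28,15) + gcd(13,17) + gcd(2,5) = 7+1+1+1+1 = 11.
Pick's theorem gives I = A − B/2 + 1 = 274.5 − 11/2 + 1 = 270, so the closed region contains I + B = 270 + 11 = 281 lattice points.

281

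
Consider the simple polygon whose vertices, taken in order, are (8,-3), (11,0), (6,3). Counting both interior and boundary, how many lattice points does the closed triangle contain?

16

By the shoelace formula, twice the signed area is |[8·0 − 11·(-3)] + [11·3 − 6·0] + [6·(-3) − 8·3]| = 24, so the area is 12.
Summing gcd(|Δx|,|Δy|) over the edges gives the boundary count: gcd(3,3) + gcd(5,3) + gcd(2,6) = 3+1+2 = 6.
Pick's theorem gives I = A − B/2 + 1 = 12 − 6/2 + 1 = 10, so the closed region contains I + B = 10 + 6 = 16 lattice points.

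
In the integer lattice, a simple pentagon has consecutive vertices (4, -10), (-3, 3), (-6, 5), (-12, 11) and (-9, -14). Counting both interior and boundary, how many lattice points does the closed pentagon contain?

202

The shoelace formula gives twice the area as |(4·3 − (-3)·(-10)) + ((-3)·5 − (-6)·3) + ((-6)·11 − (-12)·5) + ((-12)·(-14) − (-9)·11) + ((-9)·(-10) − 4·(-14))| = 392, so the area is 196.
Summing gcd(|Δx|,|Δy|) over the edges gives the boundary count: gcd(7,13) + gcd(3,2) + gcd(6,6) + gcd(3,25) + gcd(13,4) = 1+1+6+1+1 = 10.
Pick's theorem gives I = A − B/2 + 1 = 196 − 10/2 + 1 = 192, so the closed region contains I + B = 192 + 10 = 202 lattice points.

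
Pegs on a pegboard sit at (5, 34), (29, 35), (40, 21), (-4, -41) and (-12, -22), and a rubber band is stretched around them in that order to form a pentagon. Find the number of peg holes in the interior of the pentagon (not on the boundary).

The shoelace formula gives twice the area as |(5·35 − 29·34) + (29·21 − 40·35) + (40·(-41) − (-4)·21) + ((-4)·(-22) − (-12)·(-41)) + ((-12)·34 − 5·(-22))| = 3860, so the area is 1930.
The number of boundary lattice points is Σ gcd(|Δx|,|Δy|) = gcd(24,1) + gcd(11,14) + gcd(44,62) + gcd(8,19) + gcd(17,56) = 1+1+2+1+1 = 6.
Pick's theorem gives I = A − B/2 + 1 = 1930 − 6/2 + 1 = 1928.

1928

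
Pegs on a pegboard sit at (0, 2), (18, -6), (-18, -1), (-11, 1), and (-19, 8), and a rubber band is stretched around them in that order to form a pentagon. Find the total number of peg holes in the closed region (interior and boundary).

153

By the shoelace formula, twice the signed area is |(0·(-6) − 18·2) + (18·(-1) − (-18)·(-6)) + ((-18)·1 − (-11)·(-1)) + ((-11)·8 − (-19)·1) + ((-19)·2 − 0·8)| = 298, so the area is 149.
The number of boundary lattice points is Σ gcd(|Δx|,|Δy|) = gcd(18,8) + gcd(36,5) + gcd(7,2) + gcd(8,7) + gcd(19,6) = 2+1+1+1+1 = 6.
Pick's theorem gives I = A − B/2 + 1 = 149 − 6/2 + 1 = 147, so the closed region contains I + B = 147 + 6 = 153 lattice points.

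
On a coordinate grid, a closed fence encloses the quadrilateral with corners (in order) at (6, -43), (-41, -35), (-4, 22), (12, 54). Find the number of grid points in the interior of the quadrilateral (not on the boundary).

By the shoelace formula, twice the signed area is |(6·(-35) − (-41)·(-43)) + ((-41)·22 − (-4)·(-35)) + ((-4)·54 − 12·22) + (12·(-43) − 6·54)| = 4335, so the area is 4335/2.
Summing gcd(|Δx|,|Δy|) over the edges gives the boundary count: gcd(47,8) + gcd(37,57) + gcd(16,32) + gcd(6,97) = 1+1+16+1 = 19.
Pick's theorem gives I = A − B/2 + 1 = 4335/2 − 19/2 + 1 = 2159.

2159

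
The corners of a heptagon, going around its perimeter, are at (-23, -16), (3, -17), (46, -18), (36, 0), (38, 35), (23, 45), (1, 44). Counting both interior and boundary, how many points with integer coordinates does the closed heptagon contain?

Using the shoelace formula, 2A = |[(-23)·(-17) − 3·(-16)] + [3·(-18) − 46·(-17)] + [46·0 − 36·(-18)] + [36·35 − 38·0] + [38·45 − 23·35] + [23·44 − 1·45] + [1·(-16) − (-23)·44]| = 5943, so the area is 2971.5.
Along each edge there are gcd(|Δx|,|Δy|)+1 lattice points, so counting each shared vertex once the boundary has gcd(26,1) + gcd(43,1) + gcd(10,18) + gcd(2,35) + gcd(15,10) + gcd(22,1) + gcd(24,60) = 1+1+2+1+5+1+12 = 23.
Pick's theorem gives I = A − B/2 + 1 = 2971.5 − 23/2 + 1 = 2961, so the closed region contains I + B = 2961 + 23 = 2984 lattice points.

2984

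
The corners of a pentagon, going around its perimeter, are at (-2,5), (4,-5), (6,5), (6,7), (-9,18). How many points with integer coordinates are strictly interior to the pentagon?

104

By the shoelace formula, twice the signed area is |[(-2)·(-5) − 4·5] + [4·5 − 6·(-5)] + [6·7 − 6·5] + [6·18 − (-9)·7] + [(-9)·5 − (-2)·18]| = 214, so the area is 107.
Along each edge there are gcd(|Δx|,|Δy|)+1 lattice points, so counting each shared vertex once the boundary has gcd(6,10) + gcd(2,10) + gcd(0,2) + gcd(15,11) + gcd(7,13) = 2+2+2+1+1 = 8.
Pick's theorem gives I = A − B/2 + 1 = 107 − 8/2 + 1 = 104.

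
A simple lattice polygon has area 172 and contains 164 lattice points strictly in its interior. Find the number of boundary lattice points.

Pick's theorem gives A = I + B/2 − 1, so B = 2(A − I + 1) = 2(172 − 164 + 1) = 18.

18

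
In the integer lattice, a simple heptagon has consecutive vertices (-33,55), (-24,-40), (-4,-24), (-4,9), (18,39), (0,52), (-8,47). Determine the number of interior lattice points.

Using the shoelace formula, 2A = |((-33)·(-40) − (-24)·55) + ((-24)·(-24) − (-4)·(-40)) + ((-4)·9 − (-4)·(-24)) + ((-4)·39 − 18·9) + (18·52 − 0·39) + (0·47 − (-8)·52) + ((-8)·55 − (-33)·47)| = 5069, so the area is 5069/2.
Along each edge there are gcd(|Δx|,|Δy|)+1 lattice points, so counting each shared vertex once the boundary has gcd(9,95) + gcd(20,16) + gcd(0,33) + gcd(22,30) + gcd(18,13) + gcd(8,5) + gcd(25,8) = 1+4+33+2+1+1+1 = 43.
Pick's theorem gives I = A − B/2 + 1 = 5069/2 − 43/2 + 1 = 2514.

2514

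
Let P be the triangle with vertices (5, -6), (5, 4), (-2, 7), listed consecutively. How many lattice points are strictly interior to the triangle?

The shoelace formula gives twice the area as |[5·4 − 5·(-6)] + [5·7 − (-2)·4] + [(-2)·(-6) − 5·7]| = 70, so the area is 35.
The number of boundary lattice points is Σ gcd(|Δx|,|Δy|) = gcd(0,10) + gcd(7,3) + gcd(7,13) = 10+1+1 = 12.
Pick's theorem gives I = A − B/2 + 1 = 35 − 12/2 + 1 = 30.

30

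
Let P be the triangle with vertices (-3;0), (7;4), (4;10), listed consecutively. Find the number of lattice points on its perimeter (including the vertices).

6

Summing gcd(|Δx|,|Δy|) over the edges gives the boundary count: gcd(10,4) + gcd(3,6) + gcd(7,10) = 2+3+1 = 6.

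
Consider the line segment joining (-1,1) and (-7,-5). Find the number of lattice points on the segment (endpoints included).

7

The number of lattice points on a segment between lattice points is gcd(|Δx|,|Δy|) + 1 = gcd(6,6) + 1 = 6 + 1 = 7.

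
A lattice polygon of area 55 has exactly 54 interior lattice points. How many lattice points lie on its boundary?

4

Pick's theorem gives A = I + B/2 − 1, so B = 2(A − I + 1) = 2(55 − 54 + 1) = 4.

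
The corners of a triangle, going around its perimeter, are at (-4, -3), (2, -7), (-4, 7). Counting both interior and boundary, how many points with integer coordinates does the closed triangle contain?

38

Using the shoelace formula, 2A = |[(-4)·(-7) − 2·(-3)] + [2·7 − (-4)·(-7)] + [(-4)·(-3) − (-4)·7]| = 60, so the area is 30.
Along each edge there are gcd(|Δx|,|Δy|)+1 lattice points, so counting each shared vertex once the boundary has gcd(6,4) + gcd(6,14) + gcd(0,10) = 2+2+10 = 14.
Pick's theorem gives I = A − B/2 + 1 = 30 − 14/2 + 1 = 24, so the closed region contains I + B = 24 + 14 = 38 lattice points.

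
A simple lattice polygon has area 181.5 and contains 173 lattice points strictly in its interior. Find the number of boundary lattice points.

Pick's theorem gives A = I + B/2 − 1, so B = 2(A − I + 1) = 2(181.5 − 173 + 1) = 19.

19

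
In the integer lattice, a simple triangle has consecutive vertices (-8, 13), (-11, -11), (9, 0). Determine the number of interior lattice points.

By the shoelace formula, twice the signed area is |[(-8)·(-11) − (-11)·13] + [(-11)·0 − 9·(-11)] + [9·13 − (-8)·0]| = 447, so the area is 223.5.
Summing gcd(|Δx|,|Δy|) over the edges gives the boundary count: gcd(3,24) + gcd(20,11) + gcd(17,13) = 3+1+1 = 5.
Pick's theorem gives I = A − B/2 + 1 = 223.5 − 5/2 + 1 = 222.

222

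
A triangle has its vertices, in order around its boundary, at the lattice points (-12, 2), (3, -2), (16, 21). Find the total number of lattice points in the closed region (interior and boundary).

Using the shoelace formula, 2A = |[(-12)·(-2) − 3·2] + [3·21 − 16·(-2)] + [16·2 − (-12)·21]| = 397, so the area is 397/2.
Along each edge there are gcd(|Δx|,|Δy|)+1 lattice points, so counting each shared vertex once the boundary has gcd(15,4) + gcd(13,23) + gcd(28,19) = 1+1+1 = 3.
Pick's theorem gives I = A − B/2 + 1 = 397/2 − 3/2 + 1 = 198, so the closed region contains I + B = 198 + 3 = 201 lattice points.

201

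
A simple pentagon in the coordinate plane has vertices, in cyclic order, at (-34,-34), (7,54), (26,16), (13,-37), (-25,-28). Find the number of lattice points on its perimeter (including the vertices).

25

The number of boundary lattice points is Σ gcd(|Δx|,|Δy|) = gcd(41,88) + gcd(19,38) + gcd(13,53) + gcd(38,9) + gcd(9,6) = 1+19+1+1+3 = 25.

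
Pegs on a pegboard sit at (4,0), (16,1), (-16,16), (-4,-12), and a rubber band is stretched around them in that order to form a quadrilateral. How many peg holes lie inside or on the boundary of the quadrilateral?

The shoelace formula gives twice the area as |[4·1 − 16·0] + [16·16 − (-16)·1] + [(-16)·(-12) − (-4)·16] + [(-4)·0 − 4·(-12)]| = 580, so the area is 290.
Along each edge there are gcd(|Δx|,|Δy|)+1 lattice points, so counting each shared vertex once the boundary has gcd(12,1) + gcd(32,15) + gcd(12,28) + gcd(8,12) = 1+1+4+4 = 10.
Pick's theorem gives I = A − B/2 + 1 = 290 − 10/2 + 1 = 286, so the closed region contains I + B = 286 + 10 = 296 lattice points.

296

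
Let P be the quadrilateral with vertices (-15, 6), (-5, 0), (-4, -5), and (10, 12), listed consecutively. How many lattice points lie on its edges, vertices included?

5

Along each edge there are gcd(|Δx|,|Δy|)+1 lattice points, so counting each shared vertex once the boundary has gcd(10,6) + gcd(1,5) + gcd(14,17) + gcd(25,6) = 2+1+1+1 = 5.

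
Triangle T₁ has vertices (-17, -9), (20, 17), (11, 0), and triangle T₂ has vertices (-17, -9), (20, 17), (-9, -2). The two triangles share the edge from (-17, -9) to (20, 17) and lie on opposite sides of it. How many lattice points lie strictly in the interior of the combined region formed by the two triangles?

222

The union is the simple quadrilateral with vertices (-17, -9), (11, 0), (20, 17), (-9, -2) in order.
The shoelace formula gives twice the area as |((-17)·0 − 11·(-9)) + (11·17 − 20·0) + (20·(-2) − (-9)·17) + ((-9)·(-9) − (-17)·(-2))| = 446, so the area is 223.
The number of boundary lattice points is Σ gcd(|Δx|,|Δy|) = gcd(28,9) + gcd(9,17) + gcd(29,19) + gcd(8,7) = 1+1+1+1 = 4.
By Pick's theorem I = A − B/2 + 1 = 223 − 4/2 + 1 = 222.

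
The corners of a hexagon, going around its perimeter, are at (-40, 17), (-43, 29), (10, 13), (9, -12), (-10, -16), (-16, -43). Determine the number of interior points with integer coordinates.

By the shoelace formula, twice the signed area is |((-40)·29 − (-43)·17) + ((-43)·13 − 10·29) + (10·(-12) − 9·13) + (9·(-16) − (-10)·(-12)) + ((-10)·(-43) − (-16)·(-16)) + ((-16)·17 − (-40)·(-43))| = 3597, so the area is 3597/2.
Summing gcd(|Δx|,|Δy|) over the edges gives the boundary count: gcd(3,12) + gcd(53,16) + gcd(1,25) + gcd(19,4) + gcd(6,27) + gcd(24,60) = 3+1+1+1+3+12 = 21.
Pick's theorem gives I = A − B/2 + 1 = 3597/2 − 21/2 + 1 = 1789.

1789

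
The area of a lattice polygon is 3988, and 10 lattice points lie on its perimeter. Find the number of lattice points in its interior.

Pick's theorem A = I + B/2 − 1 rearranges to I = A − B/2 + 1 = 3988 − 10/2 + 1 = 3984.

3984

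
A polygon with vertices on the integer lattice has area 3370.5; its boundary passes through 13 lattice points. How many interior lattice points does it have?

Pick's theorem A = I + B/2 − 1 rearranges to I = A − B/2 + 1 = 3370.5 − 13/2 + 1 = 3365.

3365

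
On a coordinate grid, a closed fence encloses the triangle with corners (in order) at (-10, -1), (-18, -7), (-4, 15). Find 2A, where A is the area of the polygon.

By the shoelace formula, twice the signed area is |((-10)·(-7) − (-18)·(-1)) + ((-18)·15 − (-4)·(-7)) + ((-4)·(-1) − (-10)·15)| = 92, so the area is 46.

92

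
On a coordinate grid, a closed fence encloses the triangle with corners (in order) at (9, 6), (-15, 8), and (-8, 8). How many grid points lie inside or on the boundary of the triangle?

13

Using the shoelace formula, 2A = |[9·8 − (-15)·6] + [(-15)·8 − (-8)·8] + [(-8)·6 − 9·8]| = 14, so the area is 7.
Summing gcd(|Δx|,|Δy|) over the edges gives the boundary count: gcd(24,2) + gcd(7,0) + gcd(17,2) = 2+7+1 = 10.
Pick's theorem gives I = A − B/2 + 1 = 7 − 10/2 + 1 = 3, so the closed region contains I + B = 3 + 10 = 13 lattice points.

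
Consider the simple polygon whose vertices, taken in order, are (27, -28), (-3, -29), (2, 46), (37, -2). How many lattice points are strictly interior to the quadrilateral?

Using the shoelace formula, 2A = |(27·(-29) − (-3)·(-28)) + ((-3)·46 − 2·(-29)) + (2·(-2) − 37·46) + (37·(-28) − 27·(-2))| = 3635, so the area is 3635/2.
Along each edge there are gcd(|Δx|,|Δy|)+1 lattice points, so counting each shared vertex once the boundary has gcd(30,1) + gcd(5,75) + gcd(35,48) + gcd(10,26) = 1+5+1+2 = 9.
Pick's theorem gives I = A − B/2 + 1 = 3635/2 − 9/2 + 1 = 1814.

1814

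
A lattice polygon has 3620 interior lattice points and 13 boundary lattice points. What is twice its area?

By Pick's theorem, A = I + B/2 − 1 = 3620 + 13/2 − 1 = 7251/2.
Hence 2A = 7251.

7251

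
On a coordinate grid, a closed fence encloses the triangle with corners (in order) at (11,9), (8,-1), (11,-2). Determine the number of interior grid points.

Using the shoelace formula, 2A = |[11·(-1) − 8·9] + [8·(-2) − 11·(-1)] + [11·9 − 11·(-2)]| = 33, so the area is 33/2.
The number of boundary lattice points is Σ gcd(|Δx|,|Δy|) = gcd(3,10) + gcd(3,1) + gcd(0,11) = 1+1+11 = 13.
Pick's theorem gives I = A − B/2 + 1 = 33/2 − 13/2 + 1 = 11.

11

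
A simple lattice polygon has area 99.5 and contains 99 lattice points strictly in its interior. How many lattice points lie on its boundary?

Pick's theorem gives A = I + B/2 − 1, so B = 2(A − I + 1) = 2(99.5 − 99 + 1) = 3.

3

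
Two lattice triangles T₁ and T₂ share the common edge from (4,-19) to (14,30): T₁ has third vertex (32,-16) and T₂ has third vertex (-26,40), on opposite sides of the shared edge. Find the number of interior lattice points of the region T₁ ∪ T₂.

1695

The union is the simple quadrilateral with vertices (4,-19), (32,-16), (14,30), (-26,40) in order.
The shoelace formula gives twice the area as |(4·(-16) − 32·(-19)) + (32·30 − 14·(-16)) + (14·40 − (-26)·30) + ((-26)·(-19) − 4·40)| = 3402, so the area is 1701.
Along each edge there are gcd(|Δx|,|Δy|)+1 lattice points, so counting each shared vertex once the boundary has gcd(28,3) + gcd(18,46) + gcd(40,10) + gcd(30,59) = 1+2+10+1 = 14.
By Pick's theorem I = A − B/2 + 1 = 1701 − 14/2 + 1 = 1695.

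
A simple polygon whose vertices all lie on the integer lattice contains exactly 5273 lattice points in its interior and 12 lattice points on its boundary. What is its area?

Pick's theorem states A = I + B/2 − 1, so A = 5273 + 12/2 − 1 = 5278.

5278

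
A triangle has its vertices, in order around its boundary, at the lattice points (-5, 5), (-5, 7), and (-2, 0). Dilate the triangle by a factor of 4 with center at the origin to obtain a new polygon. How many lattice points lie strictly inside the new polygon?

41

The shoelace formula gives twice the area as |((-5)·7 − (-5)·5) + ((-5)·0 − (-2)·7) + ((-2)·5 − (-5)·0)| = 6, so the area is 3.
Along each edge there are gcd(|Δx|,|Δy|)+1 lattice points, so counting each shared vertex once the boundary has gcd(0,2) + gcd(3,7) + gcd(3,5) = 2+1+1 = 4.
Scaling by 4 multiplies the area by 4² = 16 (so the new area is 48) and multiplies the boundary lattice-point count by 4, giving 16.
By Pick's theorem, the interior count of the dilated polygon is 48 − 16/2 + 1 = 41.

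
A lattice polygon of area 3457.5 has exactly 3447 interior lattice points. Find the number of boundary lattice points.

Pick's theorem gives A = I + B/2 − 1, so B = 2(A − I + 1) = 2(3457.5 − 3447 + 1) = 23.

23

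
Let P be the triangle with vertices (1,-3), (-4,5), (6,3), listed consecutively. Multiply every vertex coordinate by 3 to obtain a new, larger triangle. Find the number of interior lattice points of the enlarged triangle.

310

The shoelace formula gives twice the area as |[1·5 − (-4)·(-3)] + [(-4)·3 − 6·5] + [6·(-3) − 1·3]| = 70, so the area is 35.
The number of boundary lattice points is Σ gcd(|Δx|,|Δy|) = gcd(5,8) + gcd(10,2) + gcd(5,6) = 1+2+1 = 4.
Scaling by 3 multiplies the area by 3² = 9 (so the new area is 315) and multiplies the boundary lattice-point count by 3, giving 12.
By Pick's theorem, the interior count of the dilated polygon is 315 − 12/2 + 1 = 310.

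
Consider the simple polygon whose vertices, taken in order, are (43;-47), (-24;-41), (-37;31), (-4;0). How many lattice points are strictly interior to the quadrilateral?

By the shoelace formula, twice the signed area is |(43·(-41) − (-24)·(-47)) + ((-24)·31 − (-37)·(-41)) + ((-37)·0 − (-4)·31) + ((-4)·(-47) − 43·0)| = 4840, so the area is 2420.
Summing gcd(|Δx|,|Δy|) over the edges gives the boundary count: gcd(67,6) + gcd(13,72) + gcd(33,31) + gcd(47,47) = 1+1+1+47 = 50.
Pick's theorem gives I = A − B/2 + 1 = 2420 − 50/2 + 1 = 2396.

2396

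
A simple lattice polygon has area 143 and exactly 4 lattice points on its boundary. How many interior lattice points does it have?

Pick's theorem A = I + B/2 − 1 rearranges to I = A − B/2 + 1 = 143 − 4/2 + 1 = 142.

142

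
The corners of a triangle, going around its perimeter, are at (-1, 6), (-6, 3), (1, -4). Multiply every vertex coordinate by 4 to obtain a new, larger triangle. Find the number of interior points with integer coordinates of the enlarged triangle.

429

The shoelace formula gives twice the area as |[(-1)·3 − (-6)·6] + [(-6)·(-4) − 1·3] + [1·6 − (-1)·(-4)]| = 56, so the area is 28.
Along each edge there are gcd(|Δx|,|Δy|)+1 lattice points, so counting each shared vertex once the boundary has gcd(5,3) + gcd(7,7) + gcd(2,10) = 1+7+2 = 10.
Scaling by 4 multiplies the area by 4² = 16 (so the new area is 448) and multiplies the boundary lattice-point count by 4, giving 40.
By Pick's theorem, the interior count of the dilated polygon is 448 − 40/2 + 1 = 429.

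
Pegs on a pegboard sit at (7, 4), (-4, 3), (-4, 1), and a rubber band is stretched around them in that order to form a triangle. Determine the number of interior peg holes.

Using the shoelace formula, 2A = |(7·3 − (-4)·4) + ((-4)·1 − (-4)·3) + ((-4)·4 − 7·1)| = 22, so the area is 11.
Summing gcd(|Δx|,|Δy|) over the edges gives the boundary count: gcd(11,1) + gcd(0,2) + gcd(11,3) = 1+2+1 = 4.
Pick's theorem gives I = A − B/2 + 1 = 11 − 4/2 + 1 = 10.

10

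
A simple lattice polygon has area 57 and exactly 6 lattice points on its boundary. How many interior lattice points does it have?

55

From Pick's theorem, I = A − B/2 + 1 = 57 − 6/2 + 1 = 55.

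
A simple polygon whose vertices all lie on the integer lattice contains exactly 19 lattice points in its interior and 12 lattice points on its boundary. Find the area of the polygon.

24

By Pick's theorem, A = I + B/2 − 1 = 19 + 12/2 − 1 = 24.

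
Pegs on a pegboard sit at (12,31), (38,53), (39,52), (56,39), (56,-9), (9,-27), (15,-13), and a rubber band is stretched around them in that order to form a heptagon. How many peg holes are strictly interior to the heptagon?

2590

Using the shoelace formula, 2A = |[12·53 − 38·31] + [38·52 − 39·53] + [39·39 − 56·52] + [56·(-9) − 56·39] + [56·(-27) − 9·(-9)] + [9·(-13) − 15·(-27)] + [15·31 − 12·(-13)]| = 5234, so the area is 2617.
Along each edge there are gcd(|Δx|,|Δy|)+1 lattice points, so counting each shared vertex once the boundary has gcd(26,22) + gcd(1,1) + gcd(17,13) + gcd(0,48) + gcd(47,18) + gcd(6,14) + gcd(3,44) = 2+1+1+48+1+2+1 = 56.
By Pick's theorem A = I + B/2 − 1, so I = 2617 − 56/2 + 1 = 2590.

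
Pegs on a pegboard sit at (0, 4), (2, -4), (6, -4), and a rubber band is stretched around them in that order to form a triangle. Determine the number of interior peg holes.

By the shoelace formula, twice the signed area is |(0·(-4) − 2·4) + (2·(-4) − 6·(-4)) + (6·4 − 0·(-4))| = 32, so the area is 16.
Summing gcd(|Δx|,|Δy|) over the edges gives the boundary count: gcd(2,8) + gcd(4,0) + gcd(6,8) = 2+4+2 = 8.
Pick's theorem gives I = A − B/2 + 1 = 16 − 8/2 + 1 = 13.

13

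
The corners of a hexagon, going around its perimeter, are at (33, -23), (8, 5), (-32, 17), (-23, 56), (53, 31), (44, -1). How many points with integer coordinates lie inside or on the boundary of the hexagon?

Using the shoelace formula, 2A = |[33·5 − 8·(-23)] + [8·17 − (-32)·5] + [(-32)·56 − (-23)·17] + [(-23)·31 − 53·56] + [53·(-1) − 44·31] + [44·(-23) − 33·(-1)]| = 6833, so the area is 3416.5.
Along each edge there are gcd(|Δx|,|Δy|)+1 lattice points, so counting each shared vertex once the boundary has gcd(25,28) + gcd(40,12) + gcd(9,39) + gcd(76,25) + gcd(9,32) + gcd(11,22) = 1+4+3+1+1+11 = 21.
Pick's theorem gives I = A − B/2 + 1 = 3416.5 − 21/2 + 1 = 3407, so the closed region contains I + B = 3407 + 21 = 3428 lattice points.

3428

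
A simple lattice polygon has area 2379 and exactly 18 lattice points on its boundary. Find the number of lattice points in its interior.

2371

Pick's theorem A = I + B/2 − 1 rearranges to I = A − B/2 + 1 = 2379 − 18/2 + 1 = 2371.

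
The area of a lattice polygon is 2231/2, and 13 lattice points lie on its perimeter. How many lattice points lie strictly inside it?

1110

From Pick's theorem, I = A − B/2 + 1 = 2231/2 − 13/2 + 1 = 1110.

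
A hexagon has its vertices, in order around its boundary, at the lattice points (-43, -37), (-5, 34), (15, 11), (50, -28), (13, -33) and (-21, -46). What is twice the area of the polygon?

6960

By the shoelace formula, twice the signed area is |[(-43)·34 − (-5)·(-37)] + [(-5)·11 − 15·34] + [15·(-28) − 50·11] + [50·(-33) − 13·(-28)] + [13·(-46) − (-21)·(-33)] + [(-21)·(-37) − (-43)·(-46)]| = 6960, so the area is 3480.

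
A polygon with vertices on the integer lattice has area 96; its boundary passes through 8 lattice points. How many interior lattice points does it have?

93

From Pick's theorem, I = A − B/2 + 1 = 96 − 8/2 + 1 = 93.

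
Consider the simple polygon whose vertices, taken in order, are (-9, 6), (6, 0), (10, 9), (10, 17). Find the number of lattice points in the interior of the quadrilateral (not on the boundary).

150

The shoelace formula gives twice the area as |[(-9)·0 − 6·6] + [6·9 − 10·0] + [10·17 − 10·9] + [10·6 − (-9)·17]| = 311, so the area is 311/2.
Along each edge there are gcd(|Δx|,|Δy|)+1 lattice points, so counting each shared vertex once the boundary has gcd(15,6) + gcd(4,9) + gcd(0,8) + gcd(19,11) = 3+1+8+1 = 13.
By Pick's theorem A = I + B/2 − 1, so I = 311/2 − 13/2 + 1 = 150.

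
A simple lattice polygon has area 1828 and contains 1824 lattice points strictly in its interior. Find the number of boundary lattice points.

10

Pick's theorem gives A = I + B/2 − 1, so B = 2(A − I + 1) = 2(1828 − 1824 + 1) = 10.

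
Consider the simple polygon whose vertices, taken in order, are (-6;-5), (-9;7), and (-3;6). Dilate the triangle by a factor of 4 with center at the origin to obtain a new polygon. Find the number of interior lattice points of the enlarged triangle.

The shoelace formula gives twice the area as |[(-6)·7 − (-9)·(-5)] + [(-9)·6 − (-3)·7] + [(-3)·(-5) − (-6)·6]| = 69, so the area is 34.5.
Summing gcd(|Δx|,|Δy|) over the edges gives the boundary count: gcd(3,12) + gcd(6,1) + gcd(3,11) = 3+1+1 = 5.
Scaling by 4 multiplies the area by 4² = 16 (so the new area is 552) and multiplies the boundary lattice-point count by 4, giving 20.
By Pick's theorem, the interior count of the dilated polygon is 552 − 20/2 + 1 = 543.

543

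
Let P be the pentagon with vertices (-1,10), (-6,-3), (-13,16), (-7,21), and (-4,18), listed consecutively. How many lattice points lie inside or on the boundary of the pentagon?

By the shoelace formula, twice the signed area is |((-1)·(-3) − (-6)·10) + ((-6)·16 − (-13)·(-3)) + ((-13)·21 − (-7)·16) + ((-7)·18 − (-4)·21) + ((-4)·10 − (-1)·18)| = 297, so the area is 148.5.
The number of boundary lattice points is Σ gcd(|Δx|,|Δy|) = gcd(5,13) + gcd(7,19) + gcd(6,5) + gcd(3,3) + gcd(3,8) = 1+1+1+3+1 = 7.
Pick's theorem gives I = A − B/2 + 1 = 148.5 − 7/2 + 1 = 146, so the closed region contains I + B = 146 + 7 = 153 lattice points.

153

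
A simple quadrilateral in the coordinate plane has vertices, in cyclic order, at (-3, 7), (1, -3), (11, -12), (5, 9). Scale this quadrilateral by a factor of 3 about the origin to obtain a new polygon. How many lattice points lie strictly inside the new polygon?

1087

Using the shoelace formula, 2A = |[(-3)·(-3) − 1·7] + [1·(-12) − 11·(-3)] + [11·9 − 5·(-12)] + [5·7 − (-3)·9]| = 244, so the area is 122.
Along each edge there are gcd(|Δx|,|Δy|)+1 lattice points, so counting each shared vertex once the boundary has gcd(4,10) + gcd(10,9) + gcd(6,21) + gcd(8,2) = 2+1+3+2 = 8.
Scaling by 3 multiplies the area by 3² = 9 (so the new area is 1098) and multiplies the boundary lattice-point count by 3, giving 24.
By Pick's theorem, the interior count of the dilated polygon is 1098 − 24/2 + 1 = 1087.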